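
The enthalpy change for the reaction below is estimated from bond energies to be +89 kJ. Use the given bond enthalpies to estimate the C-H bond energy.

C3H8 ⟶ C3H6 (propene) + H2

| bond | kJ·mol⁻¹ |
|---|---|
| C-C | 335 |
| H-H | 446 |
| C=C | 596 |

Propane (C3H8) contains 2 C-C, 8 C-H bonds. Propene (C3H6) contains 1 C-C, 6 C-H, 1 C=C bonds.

Let D be the C-H bond energy.
Σ(broken) = 2×335 + 8×D = 670 + 8D
Σ(formed) = 1×335 + 6×D + 1×596 + 1×446 = 1377 + 6D
ΔH = Σ(broken) − Σ(formed) = (670 + 8D) − (1377 + 6D) = −707 + 2D
Setting this equal to +89 kJ gives 2D = 796, so D = 398 kJ/mol.

D(C-H) ≈ 398 kJ/mol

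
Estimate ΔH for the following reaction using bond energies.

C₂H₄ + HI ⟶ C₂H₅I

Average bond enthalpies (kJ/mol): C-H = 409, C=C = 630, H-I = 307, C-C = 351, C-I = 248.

ΔH ≈ −71 kJ

Bonds broken (reactants):
  C-H: 4 × 409 = 1636
  C=C: 1 × 630 = 630
  H-I: 1 × 307 = 307
  Σ(broken) = 2573 kJ
Bonds formed (products):
  C-C: 1 × 351 = 351
  C-H: 5 × 409 = 2045
  C-I: 1 × 248 = 248
  Σ(formed) = 2644 kJ
ΔH = Σ(broken) − Σ(formed) = 2573 − 2644 = −71 kJ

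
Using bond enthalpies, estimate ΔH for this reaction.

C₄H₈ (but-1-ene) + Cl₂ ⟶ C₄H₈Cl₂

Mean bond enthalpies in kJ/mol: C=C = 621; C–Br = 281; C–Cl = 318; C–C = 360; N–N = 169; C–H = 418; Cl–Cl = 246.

Bonds broken (reactants):
  C–C: 2 × 360 = 720
  C–H: 8 × 418 = 3344
  C=C: 1 × 621 = 621
  Cl–Cl: 1 × 246 = 246
  Σ(broken) = 4931 kJ
Bonds formed (products):
  C–C: 3 × 360 = 1080
  C–Cl: 2 × 318 = 636
  C–H: 8 × 418 = 3344
  Σ(formed) = 5060 kJ
ΔH = Σ(broken) − Σ(formed) = 4931 − 5060 = −129 kJ

ΔH ≈ −129 kJ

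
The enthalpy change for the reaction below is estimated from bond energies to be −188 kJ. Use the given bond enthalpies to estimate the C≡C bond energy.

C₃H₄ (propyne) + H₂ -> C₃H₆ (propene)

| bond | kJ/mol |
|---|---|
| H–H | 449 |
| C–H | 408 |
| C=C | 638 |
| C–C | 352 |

D(C≡C) ≈ 817 kJ/mol

Let D be the C≡C bond energy.
Σ(broken) = 1×D + 1×352 + 4×408 + 1×449 = 2433 + D
Σ(formed) = 1×352 + 6×408 + 1×638 = 3438
ΔH = Σ(broken) − Σ(formed) = (2433 + D) − (3438) = −1005 + D
Setting this equal to −188 kJ gives D = 817 kJ/mol.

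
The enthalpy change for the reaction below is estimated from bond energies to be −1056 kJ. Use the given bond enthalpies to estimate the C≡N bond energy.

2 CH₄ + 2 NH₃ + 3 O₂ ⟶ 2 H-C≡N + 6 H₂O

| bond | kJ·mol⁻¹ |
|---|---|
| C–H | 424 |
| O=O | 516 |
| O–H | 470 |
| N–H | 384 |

D(C≡N) ≈ 906 kJ/mol

Let D be the C≡N bond energy.
Σ(broken) = 8×424 + 6×384 + 3×516 = 7244
Σ(formed) = 2×D + 2×424 + 12×470 = 6488 + 2D
ΔH = Σ(broken) − Σ(formed) = (7244) − (6488 + 2D) = +756 − 2D
Setting this equal to −1056 kJ gives 2D = 1812, so D = 906 kJ/mol.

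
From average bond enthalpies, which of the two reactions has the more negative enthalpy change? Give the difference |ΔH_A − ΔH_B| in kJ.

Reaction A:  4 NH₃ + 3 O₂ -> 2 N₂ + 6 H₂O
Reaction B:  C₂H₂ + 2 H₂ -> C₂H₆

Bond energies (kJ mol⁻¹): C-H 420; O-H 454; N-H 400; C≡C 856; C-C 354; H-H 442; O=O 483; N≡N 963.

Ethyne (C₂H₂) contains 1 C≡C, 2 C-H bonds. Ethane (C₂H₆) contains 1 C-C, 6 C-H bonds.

Reaction A, by 831 kJ

Reaction A:
  Bonds broken (reactants):
    N-H: 12 × 400 = 4800
    O=O: 3 × 483 = 1449
    Σ(broken) = 6249 kJ
  Bonds formed (products):
    N≡N: 2 × 963 = 1926
    O-H: 12 × 454 = 5448
    Σ(formed) = 7374 kJ
  ΔH_A = 6249 − 7374 = −1125 kJ
Reaction B:
  Bonds broken (reactants):
    C≡C: 1 × 856 = 856
    C-H: 2 × 420 = 840
    H-H: 2 × 442 = 884
    Σ(broken) = 2580 kJ
  Bonds formed (products):
    C-C: 1 × 354 = 354
    C-H: 6 × 420 = 2520
    Σ(formed) = 2874 kJ
  ΔH_B = 2580 − 2874 = −294 kJ
ΔH_A − ΔH_B = −831 kJ, so reaction A has the more negative ΔH; |ΔH_A − ΔH_B| = 831 kJ.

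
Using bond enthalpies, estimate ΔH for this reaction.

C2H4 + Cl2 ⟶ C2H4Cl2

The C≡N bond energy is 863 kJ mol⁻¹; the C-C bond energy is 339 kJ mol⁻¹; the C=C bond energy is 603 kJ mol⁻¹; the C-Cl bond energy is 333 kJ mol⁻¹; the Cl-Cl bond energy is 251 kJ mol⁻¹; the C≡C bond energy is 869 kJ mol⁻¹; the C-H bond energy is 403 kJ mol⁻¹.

ΔH ≈ −151 kJ

Bonds broken (reactants):
  C-H: 4 × 403 = 1612
  C=C: 1 × 603 = 603
  Cl-Cl: 1 × 251 = 251
  Σ(broken) = 2466 kJ
Bonds formed (products):
  C-C: 1 × 339 = 339
  C-Cl: 2 × 333 = 666
  C-H: 4 × 403 = 1612
  Σ(formed) = 2617 kJ
ΔH = Σ(broken) − Σ(formed) = 2466 − 2617 = −151 kJ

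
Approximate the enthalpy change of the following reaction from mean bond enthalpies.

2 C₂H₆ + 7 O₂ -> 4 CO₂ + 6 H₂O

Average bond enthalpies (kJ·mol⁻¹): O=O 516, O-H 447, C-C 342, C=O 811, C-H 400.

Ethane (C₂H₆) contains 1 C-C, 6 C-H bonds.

Bonds broken (reactants):
  C-C: 2 × 342 = 684
  C-H: 12 × 400 = 4800
  O=O: 7 × 516 = 3612
  Σ(broken) = 9096 kJ
Bonds formed (products):
  C=O: 8 × 811 = 6488
  O-H: 12 × 447 = 5364
  Σ(formed) = 11852 kJ
ΔH = Σ(broken) − Σ(formed) = 9096 − 11852 = −2756 kJ

ΔH ≈ −2756 kJ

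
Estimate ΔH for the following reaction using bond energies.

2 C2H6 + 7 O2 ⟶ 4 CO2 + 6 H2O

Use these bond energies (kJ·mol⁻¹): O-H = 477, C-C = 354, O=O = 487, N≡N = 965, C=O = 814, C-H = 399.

ΔH ≈ −3331 kJ

Bonds broken (reactants):
  C-C: 2 × 354 = 708
  C-H: 12 × 399 = 4788
  O=O: 7 × 487 = 3409
  Σ(broken) = 8905 kJ
Bonds formed (products):
  C=O: 8 × 814 = 6512
  O-H: 12 × 477 = 5724
  Σ(formed) = 12236 kJ
ΔH = Σ(broken) − Σ(formed) = 8905 − 12236 = −3331 kJ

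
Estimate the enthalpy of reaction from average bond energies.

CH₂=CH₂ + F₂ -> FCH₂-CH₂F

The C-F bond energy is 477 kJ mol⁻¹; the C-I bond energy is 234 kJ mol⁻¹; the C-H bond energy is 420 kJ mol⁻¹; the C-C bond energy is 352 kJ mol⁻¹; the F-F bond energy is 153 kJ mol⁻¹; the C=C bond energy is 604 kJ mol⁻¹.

ΔH ≈ −549 kJ

Bonds broken (reactants):
  C-H: 4 × 420 = 1680
  C=C: 1 × 604 = 604
  F-F: 1 × 153 = 153
  Σ(broken) = 2437 kJ
Bonds formed (products):
  C-C: 1 × 352 = 352
  C-F: 2 × 477 = 954
  C-H: 4 × 420 = 1680
  Σ(formed) = 2986 kJ
ΔH = Σ(broken) − Σ(formed) = 2437 − 2986 = −549 kJ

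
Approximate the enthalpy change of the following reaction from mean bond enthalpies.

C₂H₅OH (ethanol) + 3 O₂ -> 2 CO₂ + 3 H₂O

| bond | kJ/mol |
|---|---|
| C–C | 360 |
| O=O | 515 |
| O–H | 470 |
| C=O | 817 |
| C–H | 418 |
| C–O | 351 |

Bonds broken (reactants):
  C–C: 1 × 360 = 360
  C–H: 5 × 418 = 2090
  C–O: 1 × 351 = 351
  O–H: 1 × 470 = 470
  O=O: 3 × 515 = 1545
  Σ(broken) = 4816 kJ
Bonds formed (products):
  C=O: 4 × 817 = 3268
  O–H: 6 × 470 = 2820
  Σ(formed) = 6088 kJ
ΔH = Σ(broken) − Σ(formed) = 4816 − 6088 = −1272 kJ

ΔH ≈ −1272 kJ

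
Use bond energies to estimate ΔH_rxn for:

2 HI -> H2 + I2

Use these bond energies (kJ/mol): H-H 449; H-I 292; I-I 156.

Bonds broken (reactants):
  H-I: 2 × 292 = 584
  Σ(broken) = 584 kJ
Bonds formed (products):
  H-H: 1 × 449 = 449
  I-I: 1 × 156 = 156
  Σ(formed) = 605 kJ
ΔH = Σ(broken) − Σ(formed) = 584 − 605 = −21 kJ

ΔH ≈ −21 kJ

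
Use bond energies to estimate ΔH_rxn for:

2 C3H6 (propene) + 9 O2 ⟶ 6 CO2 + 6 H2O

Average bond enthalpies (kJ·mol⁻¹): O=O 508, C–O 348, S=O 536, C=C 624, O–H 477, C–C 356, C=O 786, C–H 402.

Bonds broken (reactants):
  C–C: 2 × 356 = 712
  C–H: 12 × 402 = 4824
  C=C: 2 × 624 = 1248
  O=O: 9 × 508 = 4572
  Σ(broken) = 11356 kJ
Bonds formed (products):
  C=O: 12 × 786 = 9432
  O–H: 12 × 477 = 5724
  Σ(formed) = 15156 kJ
ΔH = Σ(broken) − Σ(formed) = 11356 − 15156 = −3800 kJ

ΔH ≈ −3800 kJ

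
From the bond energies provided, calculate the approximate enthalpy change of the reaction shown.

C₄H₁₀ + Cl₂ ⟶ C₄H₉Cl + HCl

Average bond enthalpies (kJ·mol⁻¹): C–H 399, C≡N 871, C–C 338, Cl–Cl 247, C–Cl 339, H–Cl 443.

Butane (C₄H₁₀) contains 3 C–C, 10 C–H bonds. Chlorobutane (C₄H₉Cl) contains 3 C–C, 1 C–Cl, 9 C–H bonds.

ΔH ≈ −136 kJ

Bonds broken (reactants):
  C–C: 3 × 338 = 1014
  C–H: 10 × 399 = 3990
  Cl–Cl: 1 × 247 = 247
  Σ(broken) = 5251 kJ
Bonds formed (products):
  C–C: 3 × 338 = 1014
  C–Cl: 1 × 339 = 339
  C–H: 9 × 399 = 3591
  H–Cl: 1 × 443 = 443
  Σ(formed) = 5387 kJ
ΔH = Σ(broken) − Σ(formed) = 5251 − 5387 = −136 kJ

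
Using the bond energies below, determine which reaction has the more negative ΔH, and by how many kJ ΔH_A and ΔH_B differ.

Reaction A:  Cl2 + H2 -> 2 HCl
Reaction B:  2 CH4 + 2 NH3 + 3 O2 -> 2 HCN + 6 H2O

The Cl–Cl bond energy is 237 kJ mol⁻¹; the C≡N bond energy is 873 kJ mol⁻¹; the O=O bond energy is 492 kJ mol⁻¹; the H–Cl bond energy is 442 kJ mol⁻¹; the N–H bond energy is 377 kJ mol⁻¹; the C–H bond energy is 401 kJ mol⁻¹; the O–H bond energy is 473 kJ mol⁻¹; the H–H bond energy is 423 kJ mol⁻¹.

Reaction A:
  Bonds broken (reactants):
    Cl–Cl: 1 × 237 = 237
    H–H: 1 × 423 = 423
    Σ(broken) = 660 kJ
  Bonds formed (products):
    H–Cl: 2 × 442 = 884
    Σ(formed) = 884 kJ
  ΔH_A = 660 − 884 = −224 kJ
Reaction B:
  Bonds broken (reactants):
    C–H: 8 × 401 = 3208
    N–H: 6 × 377 = 2262
    O=O: 3 × 492 = 1476
    Σ(broken) = 6946 kJ
  Bonds formed (products):
    C≡N: 2 × 873 = 1746
    C–H: 2 × 401 = 802
    O–H: 12 × 473 = 5676
    Σ(formed) = 8224 kJ
  ΔH_B = 6946 − 8224 = −1278 kJ
ΔH_A − ΔH_B = +1054 kJ, so reaction B has the more negative ΔH; |ΔH_A − ΔH_B| = 1054 kJ.

Reaction B, by 1054 kJ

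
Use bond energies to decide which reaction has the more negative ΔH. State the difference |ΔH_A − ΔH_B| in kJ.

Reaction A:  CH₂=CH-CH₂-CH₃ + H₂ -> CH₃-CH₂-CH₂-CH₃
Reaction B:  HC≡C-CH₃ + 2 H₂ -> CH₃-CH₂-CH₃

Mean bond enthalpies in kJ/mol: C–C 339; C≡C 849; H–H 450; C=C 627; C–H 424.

Reaction A:
  Bonds broken (reactants):
    C–C: 2 × 339 = 678
    C–H: 8 × 424 = 3392
    C=C: 1 × 627 = 627
    H–H: 1 × 450 = 450
    Σ(broken) = 5147 kJ
  Bonds formed (products):
    C–C: 3 × 339 = 1017
    C–H: 10 × 424 = 4240
    Σ(formed) = 5257 kJ
  ΔH_A = 5147 − 5257 = −110 kJ
Reaction B:
  Bonds broken (reactants):
    C≡C: 1 × 849 = 849
    C–C: 1 × 339 = 339
    C–H: 4 × 424 = 1696
    H–H: 2 × 450 = 900
    Σ(broken) = 3784 kJ
  Bonds formed (products):
    C–C: 2 × 339 = 678
    C–H: 8 × 424 = 3392
    Σ(formed) = 4070 kJ
  ΔH_B = 3784 − 4070 = −286 kJ
ΔH_A − ΔH_B = +176 kJ, so reaction B has the more negative ΔH; |ΔH_A − ΔH_B| = 176 kJ.

Reaction B, by 176 kJ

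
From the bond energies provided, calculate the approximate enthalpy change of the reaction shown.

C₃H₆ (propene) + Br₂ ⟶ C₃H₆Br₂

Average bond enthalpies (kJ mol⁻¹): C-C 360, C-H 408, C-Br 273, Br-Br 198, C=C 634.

ΔH ≈ −74 kJ

Bonds broken (reactants):
  Br-Br: 1 × 198 = 198
  C-C: 1 × 360 = 360
  C-H: 6 × 408 = 2448
  C=C: 1 × 634 = 634
  Σ(broken) = 3640 kJ
Bonds formed (products):
  C-Br: 2 × 273 = 546
  C-C: 2 × 360 = 720
  C-H: 6 × 408 = 2448
  Σ(formed) = 3714 kJ
ΔH = Σ(broken) − Σ(formed) = 3640 − 3714 = −74 kJ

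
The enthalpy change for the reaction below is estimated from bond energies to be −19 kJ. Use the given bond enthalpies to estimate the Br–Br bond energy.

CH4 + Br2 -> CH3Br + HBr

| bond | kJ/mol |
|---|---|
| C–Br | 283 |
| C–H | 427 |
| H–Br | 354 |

D(Br–Br) ≈ 191 kJ/mol

Let D be the Br–Br bond energy.
Σ(broken) = 1×D + 4×427 = 1708 + D
Σ(formed) = 1×283 + 3×427 + 1×354 = 1918
ΔH = Σ(broken) − Σ(formed) = (1708 + D) − (1918) = −210 + D
Setting this equal to −19 kJ gives D = 191 kJ/mol.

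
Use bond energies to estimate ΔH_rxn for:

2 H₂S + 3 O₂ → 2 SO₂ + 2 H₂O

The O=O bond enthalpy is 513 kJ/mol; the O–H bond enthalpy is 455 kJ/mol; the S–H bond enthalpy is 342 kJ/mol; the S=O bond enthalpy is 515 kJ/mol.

Bonds broken (reactants):
  O=O: 3 × 513 = 1539
  S–H: 4 × 342 = 1368
  Σ(broken) = 2907 kJ
Bonds formed (products):
  O–H: 4 × 455 = 1820
  S=O: 4 × 515 = 2060
  Σ(formed) = 3880 kJ
ΔH = Σ(broken) − Σ(formed) = 2907 − 3880 = −973 kJ

ΔH ≈ −973 kJ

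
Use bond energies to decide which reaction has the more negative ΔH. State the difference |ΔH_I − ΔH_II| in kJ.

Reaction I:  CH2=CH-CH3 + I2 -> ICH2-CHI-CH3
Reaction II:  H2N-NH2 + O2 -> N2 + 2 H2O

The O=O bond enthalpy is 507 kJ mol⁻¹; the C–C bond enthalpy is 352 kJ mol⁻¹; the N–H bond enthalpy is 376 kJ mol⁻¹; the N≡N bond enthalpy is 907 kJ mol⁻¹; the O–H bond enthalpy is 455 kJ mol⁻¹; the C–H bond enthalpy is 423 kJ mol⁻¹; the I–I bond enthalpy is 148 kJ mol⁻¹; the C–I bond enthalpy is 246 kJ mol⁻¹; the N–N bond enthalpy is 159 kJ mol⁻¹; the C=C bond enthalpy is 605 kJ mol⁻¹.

Reaction I:
  Bonds broken (reactants):
    C–C: 1 × 352 = 352
    C–H: 6 × 423 = 2538
    C=C: 1 × 605 = 605
    I–I: 1 × 148 = 148
    Σ(broken) = 3643 kJ
  Bonds formed (products):
    C–C: 2 × 352 = 704
    C–H: 6 × 423 = 2538
    C–I: 2 × 246 = 492
    Σ(formed) = 3734 kJ
  ΔH_I = 3643 − 3734 = −91 kJ
Reaction II:
  Bonds broken (reactants):
    N–H: 4 × 376 = 1504
    N–N: 1 × 159 = 159
    O=O: 1 × 507 = 507
    Σ(broken) = 2170 kJ
  Bonds formed (products):
    N≡N: 1 × 907 = 907
    O–H: 4 × 455 = 1820
    Σ(formed) = 2727 kJ
  ΔH_II = 2170 − 2727 = −557 kJ
ΔH_I − ΔH_II = +466 kJ, so reaction II has the more negative ΔH; |ΔH_I − ΔH_II| = 466 kJ.

Reaction II, by 466 kJ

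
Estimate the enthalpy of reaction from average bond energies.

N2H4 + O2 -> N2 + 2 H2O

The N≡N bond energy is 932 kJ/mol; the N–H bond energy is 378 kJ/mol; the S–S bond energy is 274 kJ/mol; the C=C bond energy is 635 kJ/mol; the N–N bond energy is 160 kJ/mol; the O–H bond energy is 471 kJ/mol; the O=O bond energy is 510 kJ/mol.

Bonds broken (reactants):
  N–H: 4 × 378 = 1512
  N–N: 1 × 160 = 160
  O=O: 1 × 510 = 510
  Σ(broken) = 2182 kJ
Bonds formed (products):
  N≡N: 1 × 932 = 932
  O–H: 4 × 471 = 1884
  Σ(formed) = 2816 kJ
ΔH = Σ(broken) − Σ(formed) = 2182 − 2816 = −634 kJ

ΔH ≈ −634 kJ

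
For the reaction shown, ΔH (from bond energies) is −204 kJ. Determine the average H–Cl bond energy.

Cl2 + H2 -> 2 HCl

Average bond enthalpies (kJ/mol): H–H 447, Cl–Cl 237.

Let D be the H–Cl bond energy.
Σ(broken) = 1×237 + 1×447 = 684
Σ(formed) = 2×D = 2D
ΔH = Σ(broken) − Σ(formed) = (684) − (2D) = +684 − 2D
Setting this equal to −204 kJ gives 2D = 888, so D = 444 kJ/mol.

D(H–Cl) ≈ 444 kJ/mol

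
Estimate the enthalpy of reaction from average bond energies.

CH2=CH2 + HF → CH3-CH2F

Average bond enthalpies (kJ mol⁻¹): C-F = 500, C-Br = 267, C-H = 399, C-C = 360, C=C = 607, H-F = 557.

ΔH ≈ −95 kJ

Bonds broken (reactants):
  C-H: 4 × 399 = 1596
  C=C: 1 × 607 = 607
  H-F: 1 × 557 = 557
  Σ(broken) = 2760 kJ
Bonds formed (products):
  C-C: 1 × 360 = 360
  C-F: 1 × 500 = 500
  C-H: 5 × 399 = 1995
  Σ(formed) = 2855 kJ
ΔH = Σ(broken) − Σ(formed) = 2760 − 2855 = −95 kJ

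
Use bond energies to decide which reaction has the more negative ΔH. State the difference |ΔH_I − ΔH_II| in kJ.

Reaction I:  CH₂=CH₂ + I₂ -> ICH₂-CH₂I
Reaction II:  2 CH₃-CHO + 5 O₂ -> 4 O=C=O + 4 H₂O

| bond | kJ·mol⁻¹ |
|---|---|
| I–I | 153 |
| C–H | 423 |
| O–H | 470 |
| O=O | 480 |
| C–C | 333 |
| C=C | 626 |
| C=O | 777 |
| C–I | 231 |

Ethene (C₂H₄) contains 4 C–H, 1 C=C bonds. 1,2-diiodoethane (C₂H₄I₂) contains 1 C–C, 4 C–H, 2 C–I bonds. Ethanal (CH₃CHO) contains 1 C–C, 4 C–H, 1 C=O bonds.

Reaction I:
  Bonds broken (reactants):
    C–H: 4 × 423 = 1692
    C=C: 1 × 626 = 626
    I–I: 1 × 153 = 153
    Σ(broken) = 2471 kJ
  Bonds formed (products):
    C–C: 1 × 333 = 333
    C–H: 4 × 423 = 1692
    C–I: 2 × 231 = 462
    Σ(formed) = 2487 kJ
  ΔH_I = 2471 − 2487 = −16 kJ
Reaction II:
  Bonds broken (reactants):
    C–C: 2 × 333 = 666
    C–H: 8 × 423 = 3384
    C=O: 2 × 777 = 1554
    O=O: 5 × 480 = 2400
    Σ(broken) = 8004 kJ
  Bonds formed (products):
    C=O: 8 × 777 = 6216
    O–H: 8 × 470 = 3760
    Σ(formed) = 9976 kJ
  ΔH_II = 8004 − 9976 = −1972 kJ
ΔH_I − ΔH_II = +1956 kJ, so reaction II has the more negative ΔH; |ΔH_I − ΔH_II| = 1956 kJ.

Reaction II, by 1956 kJ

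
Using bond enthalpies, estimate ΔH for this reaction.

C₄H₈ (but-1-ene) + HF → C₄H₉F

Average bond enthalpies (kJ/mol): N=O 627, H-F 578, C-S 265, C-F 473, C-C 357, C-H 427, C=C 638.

Bonds broken (reactants):
  C-C: 2 × 357 = 714
  C-H: 8 × 427 = 3416
  C=C: 1 × 638 = 638
  H-F: 1 × 578 = 578
  Σ(broken) = 5346 kJ
Bonds formed (products):
  C-C: 3 × 357 = 1071
  C-F: 1 × 473 = 473
  C-H: 9 × 427 = 3843
  Σ(formed) = 5387 kJ
ΔH = Σ(broken) − Σ(formed) = 5346 − 5387 = −41 kJ

ΔH ≈ −41 kJ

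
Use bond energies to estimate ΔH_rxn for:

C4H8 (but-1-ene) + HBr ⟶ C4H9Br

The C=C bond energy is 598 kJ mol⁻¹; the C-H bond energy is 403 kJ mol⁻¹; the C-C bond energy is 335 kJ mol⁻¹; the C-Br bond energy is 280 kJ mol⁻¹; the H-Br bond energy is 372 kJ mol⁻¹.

Bonds broken (reactants):
  C-C: 2 × 335 = 670
  C-H: 8 × 403 = 3224
  C=C: 1 × 598 = 598
  H-Br: 1 × 372 = 372
  Σ(broken) = 4864 kJ
Bonds formed (products):
  C-Br: 1 × 280 = 280
  C-C: 3 × 335 = 1005
  C-H: 9 × 403 = 3627
  Σ(formed) = 4912 kJ
ΔH = Σ(broken) − Σ(formed) = 4864 − 4912 = −48 kJ

ΔH ≈ −48 kJ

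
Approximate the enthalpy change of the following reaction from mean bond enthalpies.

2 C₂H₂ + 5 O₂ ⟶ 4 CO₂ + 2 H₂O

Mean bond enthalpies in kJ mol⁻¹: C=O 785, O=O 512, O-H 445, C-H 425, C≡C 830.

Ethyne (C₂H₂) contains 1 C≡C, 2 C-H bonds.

Bonds broken (reactants):
  C≡C: 2 × 830 = 1660
  C-H: 4 × 425 = 1700
  O=O: 5 × 512 = 2560
  Σ(broken) = 5920 kJ
Bonds formed (products):
  C=O: 8 × 785 = 6280
  O-H: 4 × 445 = 1780
  Σ(formed) = 8060 kJ
ΔH = Σ(broken) − Σ(formed) = 5920 − 8060 = −2140 kJ

ΔH ≈ −2140 kJ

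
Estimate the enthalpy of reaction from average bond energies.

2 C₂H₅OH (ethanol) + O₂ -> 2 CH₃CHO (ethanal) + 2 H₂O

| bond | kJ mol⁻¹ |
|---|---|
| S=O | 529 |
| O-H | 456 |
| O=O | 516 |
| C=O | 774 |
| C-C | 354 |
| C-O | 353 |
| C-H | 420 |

Bonds broken (reactants):
  C-C: 2 × 354 = 708
  C-H: 10 × 420 = 4200
  C-O: 2 × 353 = 706
  O-H: 2 × 456 = 912
  O=O: 1 × 516 = 516
  Σ(broken) = 7042 kJ
Bonds formed (products):
  C-C: 2 × 354 = 708
  C-H: 8 × 420 = 3360
  C=O: 2 × 774 = 1548
  O-H: 4 × 456 = 1824
  Σ(formed) = 7440 kJ
ΔH = Σ(broken) − Σ(formed) = 7042 − 7440 = −398 kJ

ΔH ≈ −398 kJ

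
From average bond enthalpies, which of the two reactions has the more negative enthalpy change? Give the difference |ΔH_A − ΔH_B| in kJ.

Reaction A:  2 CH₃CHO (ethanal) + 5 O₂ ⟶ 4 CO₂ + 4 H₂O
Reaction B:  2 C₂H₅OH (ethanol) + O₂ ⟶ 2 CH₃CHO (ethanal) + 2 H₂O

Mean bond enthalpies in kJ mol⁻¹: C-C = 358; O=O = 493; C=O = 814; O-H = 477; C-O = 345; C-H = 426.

Reaction A:
  Bonds broken (reactants):
    C-C: 2 × 358 = 716
    C-H: 8 × 426 = 3408
    C=O: 2 × 814 = 1628
    O=O: 5 × 493 = 2465
    Σ(broken) = 8217 kJ
  Bonds formed (products):
    C=O: 8 × 814 = 6512
    O-H: 8 × 477 = 3816
    Σ(formed) = 10328 kJ
  ΔH_A = 8217 − 10328 = −2111 kJ
Reaction B:
  Bonds broken (reactants):
    C-C: 2 × 358 = 716
    C-H: 10 × 426 = 4260
    C-O: 2 × 345 = 690
    O-H: 2 × 477 = 954
    O=O: 1 × 493 = 493
    Σ(broken) = 7113 kJ
  Bonds formed (products):
    C-C: 2 × 358 = 716
    C-H: 8 × 426 = 3408
    C=O: 2 × 814 = 1628
    O-H: 4 × 477 = 1908
    Σ(formed) = 7660 kJ
  ΔH_B = 7113 − 7660 = −547 kJ
ΔH_A − ΔH_B = −1564 kJ, so reaction A has the more negative ΔH; |ΔH_A − ΔH_B| = 1564 kJ.

Reaction A, by 1564 kJ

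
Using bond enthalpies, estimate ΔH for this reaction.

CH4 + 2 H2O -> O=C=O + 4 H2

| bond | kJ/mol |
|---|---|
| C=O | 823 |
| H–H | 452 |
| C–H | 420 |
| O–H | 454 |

ΔH ≈ +42 kJ

Bonds broken (reactants):
  C–H: 4 × 420 = 1680
  O–H: 4 × 454 = 1816
  Σ(broken) = 3496 kJ
Bonds formed (products):
  C=O: 2 × 823 = 1646
  H–H: 4 × 452 = 1808
  Σ(formed) = 3454 kJ
ΔH = Σ(broken) − Σ(formed) = 3496 − 3454 = +42 kJ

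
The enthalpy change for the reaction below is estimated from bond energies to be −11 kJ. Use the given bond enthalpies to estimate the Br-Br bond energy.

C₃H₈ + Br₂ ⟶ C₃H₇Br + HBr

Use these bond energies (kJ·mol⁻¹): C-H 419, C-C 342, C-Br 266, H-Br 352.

Let D be the Br-Br bond energy.
Σ(broken) = 1×D + 2×342 + 8×419 = 4036 + D
Σ(formed) = 1×266 + 2×342 + 7×419 + 1×352 = 4235
ΔH = Σ(broken) − Σ(formed) = (4036 + D) − (4235) = −199 + D
Setting this equal to −11 kJ gives D = 188 kJ/mol.

D(Br-Br) ≈ 188 kJ/mol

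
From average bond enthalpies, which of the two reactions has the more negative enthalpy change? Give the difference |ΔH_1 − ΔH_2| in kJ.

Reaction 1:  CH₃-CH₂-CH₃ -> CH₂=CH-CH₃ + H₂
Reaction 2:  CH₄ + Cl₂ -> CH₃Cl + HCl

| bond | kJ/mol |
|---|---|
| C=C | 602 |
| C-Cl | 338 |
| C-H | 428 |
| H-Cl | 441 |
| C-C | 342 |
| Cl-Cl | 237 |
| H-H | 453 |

Reaction 2, by 257 kJ

Reaction 1:
  Bonds broken (reactants):
    C-C: 2 × 342 = 684
    C-H: 8 × 428 = 3424
    Σ(broken) = 4108 kJ
  Bonds formed (products):
    C-C: 1 × 342 = 342
    C-H: 6 × 428 = 2568
    C=C: 1 × 602 = 602
    H-H: 1 × 453 = 453
    Σ(formed) = 3965 kJ
  ΔH_1 = 4108 − 3965 = +143 kJ
Reaction 2:
  Bonds broken (reactants):
    C-H: 4 × 428 = 1712
    Cl-Cl: 1 × 237 = 237
    Σ(broken) = 1949 kJ
  Bonds formed (products):
    C-Cl: 1 × 338 = 338
    C-H: 3 × 428 = 1284
    H-Cl: 1 × 441 = 441
    Σ(formed) = 2063 kJ
  ΔH_2 = 1949 − 2063 = −114 kJ
ΔH_1 − ΔH_2 = +257 kJ, so reaction 2 has the more negative ΔH; |ΔH_1 − ΔH_2| = 257 kJ.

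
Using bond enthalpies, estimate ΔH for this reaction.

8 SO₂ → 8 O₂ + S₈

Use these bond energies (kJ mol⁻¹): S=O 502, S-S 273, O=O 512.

Bonds broken (reactants):
  S=O: 16 × 502 = 8032
  Σ(broken) = 8032 kJ
Bonds formed (products):
  O=O: 8 × 512 = 4096
  S-S: 8 × 273 = 2184
  Σ(formed) = 6280 kJ
ΔH = Σ(broken) − Σ(formed) = 8032 − 6280 = +1752 kJ

ΔH ≈ +1752 kJ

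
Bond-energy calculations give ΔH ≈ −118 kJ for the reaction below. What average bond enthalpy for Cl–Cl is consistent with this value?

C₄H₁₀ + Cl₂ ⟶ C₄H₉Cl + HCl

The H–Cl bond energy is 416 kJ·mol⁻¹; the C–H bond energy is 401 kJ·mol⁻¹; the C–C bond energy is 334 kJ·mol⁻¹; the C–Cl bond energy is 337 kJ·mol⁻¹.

Let D be the Cl–Cl bond energy.
Σ(broken) = 3×334 + 10×401 + 1×D = 5012 + D
Σ(formed) = 3×334 + 1×337 + 9×401 + 1×416 = 5364
ΔH = Σ(broken) − Σ(formed) = (5012 + D) − (5364) = −352 + D
Setting this equal to −118 kJ gives D = 234 kJ/mol.

D(Cl–Cl) ≈ 234 kJ/mol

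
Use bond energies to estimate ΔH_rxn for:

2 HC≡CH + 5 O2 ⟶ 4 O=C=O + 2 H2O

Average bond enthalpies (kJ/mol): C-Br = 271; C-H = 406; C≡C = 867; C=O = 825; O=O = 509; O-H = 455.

ΔH ≈ −2517 kJ

Bonds broken (reactants):
  C≡C: 2 × 867 = 1734
  C-H: 4 × 406 = 1624
  O=O: 5 × 509 = 2545
  Σ(broken) = 5903 kJ
Bonds formed (products):
  C=O: 8 × 825 = 6600
  O-H: 4 × 455 = 1820
  Σ(formed) = 8420 kJ
ΔH = Σ(broken) − Σ(formed) = 5903 − 8420 = −2517 kJ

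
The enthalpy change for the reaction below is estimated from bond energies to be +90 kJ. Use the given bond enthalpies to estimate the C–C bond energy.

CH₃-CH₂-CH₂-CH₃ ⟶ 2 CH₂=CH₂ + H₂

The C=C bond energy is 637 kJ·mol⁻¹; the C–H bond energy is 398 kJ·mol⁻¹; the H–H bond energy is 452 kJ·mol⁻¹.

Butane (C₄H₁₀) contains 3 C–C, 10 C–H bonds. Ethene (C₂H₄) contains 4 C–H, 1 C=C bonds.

D(C–C) ≈ 340 kJ/mol

Let D be the C–C bond energy.
Σ(broken) = 3×D + 10×398 = 3980 + 3D
Σ(formed) = 8×398 + 2×637 + 1×452 = 4910
ΔH = Σ(broken) − Σ(formed) = (3980 + 3D) − (4910) = −930 + 3D
Setting this equal to +90 kJ gives 3D = 1020, so D = 340 kJ/mol.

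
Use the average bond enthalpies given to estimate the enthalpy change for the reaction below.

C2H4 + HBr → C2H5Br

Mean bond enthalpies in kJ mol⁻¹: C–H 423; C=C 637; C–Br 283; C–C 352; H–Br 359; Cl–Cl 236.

Bonds broken (reactants):
  C–H: 4 × 423 = 1692
  C=C: 1 × 637 = 637
  H–Br: 1 × 359 = 359
  Σ(broken) = 2688 kJ
Bonds formed (products):
  C–Br: 1 × 283 = 283
  C–C: 1 × 352 = 352
  C–H: 5 × 423 = 2115
  Σ(formed) = 2750 kJ
ΔH = Σ(broken) − Σ(formed) = 2688 − 2750 = −62 kJ

ΔH ≈ −62 kJ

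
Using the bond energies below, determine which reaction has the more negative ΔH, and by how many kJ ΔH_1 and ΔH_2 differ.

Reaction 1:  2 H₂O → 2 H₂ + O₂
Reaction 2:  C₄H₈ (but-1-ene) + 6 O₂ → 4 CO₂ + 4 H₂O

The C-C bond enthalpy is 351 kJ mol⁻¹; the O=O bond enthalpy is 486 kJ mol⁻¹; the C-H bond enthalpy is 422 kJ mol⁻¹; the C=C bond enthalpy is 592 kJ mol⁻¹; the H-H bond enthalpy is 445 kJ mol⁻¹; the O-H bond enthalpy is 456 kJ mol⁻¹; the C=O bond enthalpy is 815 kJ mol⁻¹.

Reaction 2, by 3030 kJ

Reaction 1:
  Bonds broken (reactants):
    O-H: 4 × 456 = 1824
    Σ(broken) = 1824 kJ
  Bonds formed (products):
    H-H: 2 × 445 = 890
    O=O: 1 × 486 = 486
    Σ(formed) = 1376 kJ
  ΔH_1 = 1824 − 1376 = +448 kJ
Reaction 2:
  Bonds broken (reactants):
    C-C: 2 × 351 = 702
    C-H: 8 × 422 = 3376
    C=C: 1 × 592 = 592
    O=O: 6 × 486 = 2916
    Σ(broken) = 7586 kJ
  Bonds formed (products):
    C=O: 8 × 815 = 6520
    O-H: 8 × 456 = 3648
    Σ(formed) = 10168 kJ
  ΔH_2 = 7586 − 10168 = −2582 kJ
ΔH_1 − ΔH_2 = +3030 kJ, so reaction 2 has the more negative ΔH; |ΔH_1 − ΔH_2| = 3030 kJ.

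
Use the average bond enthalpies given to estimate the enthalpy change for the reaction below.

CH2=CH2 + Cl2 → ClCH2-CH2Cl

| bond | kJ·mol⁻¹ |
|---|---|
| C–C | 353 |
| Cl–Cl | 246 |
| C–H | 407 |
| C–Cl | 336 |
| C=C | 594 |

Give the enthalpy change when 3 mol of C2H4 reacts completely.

Bonds broken (reactants):
  C–H: 4 × 407 = 1628
  C=C: 1 × 594 = 594
  Cl–Cl: 1 × 246 = 246
  Σ(broken) = 2468 kJ
Bonds formed (products):
  C–C: 1 × 353 = 353
  C–Cl: 2 × 336 = 672
  C–H: 4 × 407 = 1628
  Σ(formed) = 2653 kJ
ΔH = Σ(broken) − Σ(formed) = 2468 − 2653 = −185 kJ
For 3× the reaction as written: 3 × (−185) = −555 kJ

ΔH = −555 kJ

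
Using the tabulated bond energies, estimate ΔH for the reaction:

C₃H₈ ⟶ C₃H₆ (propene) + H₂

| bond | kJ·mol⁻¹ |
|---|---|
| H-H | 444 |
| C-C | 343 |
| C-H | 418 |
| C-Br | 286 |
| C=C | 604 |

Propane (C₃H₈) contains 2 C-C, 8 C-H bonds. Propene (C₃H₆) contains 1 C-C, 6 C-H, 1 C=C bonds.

Bonds broken (reactants):
  C-C: 2 × 343 = 686
  C-H: 8 × 418 = 3344
  Σ(broken) = 4030 kJ
Bonds formed (products):
  C-C: 1 × 343 = 343
  C-H: 6 × 418 = 2508
  C=C: 1 × 604 = 604
  H-H: 1 × 444 = 444
  Σ(formed) = 3899 kJ
ΔH = Σ(broken) − Σ(formed) = 4030 − 3899 = +131 kJ

ΔH ≈ +131 kJ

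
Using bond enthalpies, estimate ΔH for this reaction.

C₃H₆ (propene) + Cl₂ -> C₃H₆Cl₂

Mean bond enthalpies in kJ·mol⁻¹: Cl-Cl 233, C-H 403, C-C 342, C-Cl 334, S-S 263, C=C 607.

Bonds broken (reactants):
  C-C: 1 × 342 = 342
  C-H: 6 × 403 = 2418
  C=C: 1 × 607 = 607
  Cl-Cl: 1 × 233 = 233
  Σ(broken) = 3600 kJ
Bonds formed (products):
  C-C: 2 × 342 = 684
  C-Cl: 2 × 334 = 668
  C-H: 6 × 403 = 2418
  Σ(formed) = 3770 kJ
ΔH = Σ(broken) − Σ(formed) = 3600 − 3770 = −170 kJ

ΔH ≈ −170 kJ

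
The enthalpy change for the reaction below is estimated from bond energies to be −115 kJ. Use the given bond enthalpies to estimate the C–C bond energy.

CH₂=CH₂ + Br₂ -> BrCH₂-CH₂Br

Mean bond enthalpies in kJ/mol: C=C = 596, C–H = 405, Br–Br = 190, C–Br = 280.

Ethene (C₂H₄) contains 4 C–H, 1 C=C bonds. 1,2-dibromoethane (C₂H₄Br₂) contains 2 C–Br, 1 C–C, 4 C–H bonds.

Let D be the C–C bond energy.
Σ(broken) = 1×190 + 4×405 + 1×596 = 2406
Σ(formed) = 2×280 + 1×D + 4×405 = 2180 + D
ΔH = Σ(broken) − Σ(formed) = (2406) − (2180 + D) = +226 − D
Setting this equal to −115 kJ gives D = 341 kJ/mol.

D(C–C) ≈ 341 kJ/mol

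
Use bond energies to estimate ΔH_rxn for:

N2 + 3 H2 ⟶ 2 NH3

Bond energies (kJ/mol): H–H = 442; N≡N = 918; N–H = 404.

Bonds broken (reactants):
  H–H: 3 × 442 = 1326
  N≡N: 1 × 918 = 918
  Σ(broken) = 2244 kJ
Bonds formed (products):
  N–H: 6 × 404 = 2424
  Σ(formed) = 2424 kJ
ΔH = Σ(broken) − Σ(formed) = 2244 − 2424 = −180 kJ

ΔH ≈ −180 kJ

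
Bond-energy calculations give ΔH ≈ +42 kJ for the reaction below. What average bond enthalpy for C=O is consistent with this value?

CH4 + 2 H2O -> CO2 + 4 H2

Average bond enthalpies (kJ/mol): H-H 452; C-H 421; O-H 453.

Let D be the C=O bond energy.
Σ(broken) = 4×421 + 4×453 = 3496
Σ(formed) = 2×D + 4×452 = 1808 + 2D
ΔH = Σ(broken) − Σ(formed) = (3496) − (1808 + 2D) = +1688 − 2D
Setting this equal to +42 kJ gives 2D = 1646, so D = 823 kJ/mol.

D(C=O) ≈ 823 kJ/mol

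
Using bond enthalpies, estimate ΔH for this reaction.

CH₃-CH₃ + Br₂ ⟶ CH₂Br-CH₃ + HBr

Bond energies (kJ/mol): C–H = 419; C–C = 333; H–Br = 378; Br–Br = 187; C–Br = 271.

ΔH ≈ −43 kJ

Bonds broken (reactants):
  Br–Br: 1 × 187 = 187
  C–C: 1 × 333 = 333
  C–H: 6 × 419 = 2514
  Σ(broken) = 3034 kJ
Bonds formed (products):
  C–Br: 1 × 271 = 271
  C–C: 1 × 333 = 333
  C–H: 5 × 419 = 2095
  H–Br: 1 × 378 = 378
  Σ(formed) = 3077 kJ
ΔH = Σ(broken) − Σ(formed) = 3034 − 3077 = −43 kJ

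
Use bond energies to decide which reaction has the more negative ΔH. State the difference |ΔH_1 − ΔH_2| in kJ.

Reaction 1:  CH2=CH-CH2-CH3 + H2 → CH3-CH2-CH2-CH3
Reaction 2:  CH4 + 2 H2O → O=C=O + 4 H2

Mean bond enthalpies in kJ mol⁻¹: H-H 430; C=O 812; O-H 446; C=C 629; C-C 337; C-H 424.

Reaction 1:
  Bonds broken (reactants):
    C-C: 2 × 337 = 674
    C-H: 8 × 424 = 3392
    C=C: 1 × 629 = 629
    H-H: 1 × 430 = 430
    Σ(broken) = 5125 kJ
  Bonds formed (products):
    C-C: 3 × 337 = 1011
    C-H: 10 × 424 = 4240
    Σ(formed) = 5251 kJ
  ΔH_1 = 5125 − 5251 = −126 kJ
Reaction 2:
  Bonds broken (reactants):
    C-H: 4 × 424 = 1696
    O-H: 4 × 446 = 1784
    Σ(broken) = 3480 kJ
  Bonds formed (products):
    C=O: 2 × 812 = 1624
    H-H: 4 × 430 = 1720
    Σ(formed) = 3344 kJ
  ΔH_2 = 3480 − 3344 = +136 kJ
ΔH_1 − ΔH_2 = −262 kJ, so reaction 1 has the more negative ΔH; |ΔH_1 − ΔH_2| = 262 kJ.

Reaction 1, by 262 kJ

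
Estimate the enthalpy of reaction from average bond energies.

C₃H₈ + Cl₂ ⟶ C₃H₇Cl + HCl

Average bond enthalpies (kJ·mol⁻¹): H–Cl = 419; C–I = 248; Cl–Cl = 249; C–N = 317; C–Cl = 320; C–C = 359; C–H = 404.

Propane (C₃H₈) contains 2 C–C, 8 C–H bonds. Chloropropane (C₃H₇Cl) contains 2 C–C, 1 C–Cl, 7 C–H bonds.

Bonds broken (reactants):
  C–C: 2 × 359 = 718
  C–H: 8 × 404 = 3232
  Cl–Cl: 1 × 249 = 249
  Σ(broken) = 4199 kJ
Bonds formed (products):
  C–C: 2 × 359 = 718
  C–Cl: 1 × 320 = 320
  C–H: 7 × 404 = 2828
  H–Cl: 1 × 419 = 419
  Σ(formed) = 4285 kJ
ΔH = Σ(broken) − Σ(formed) = 4199 − 4285 = −86 kJ

ΔH ≈ −86 kJ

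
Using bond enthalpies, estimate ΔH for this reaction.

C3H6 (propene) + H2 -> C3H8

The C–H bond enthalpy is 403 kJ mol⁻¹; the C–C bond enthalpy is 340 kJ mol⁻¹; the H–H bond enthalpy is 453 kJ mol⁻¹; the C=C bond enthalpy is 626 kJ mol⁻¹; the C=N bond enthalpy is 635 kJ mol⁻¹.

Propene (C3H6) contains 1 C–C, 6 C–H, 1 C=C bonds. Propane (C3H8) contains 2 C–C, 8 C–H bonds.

Bonds broken (reactants):
  C–C: 1 × 340 = 340
  C–H: 6 × 403 = 2418
  C=C: 1 × 626 = 626
  H–H: 1 × 453 = 453
  Σ(broken) = 3837 kJ
Bonds formed (products):
  C–C: 2 × 340 = 680
  C–H: 8 × 403 = 3224
  Σ(formed) = 3904 kJ
ΔH = Σ(broken) − Σ(formed) = 3837 − 3904 = −67 kJ

ΔH ≈ −67 kJ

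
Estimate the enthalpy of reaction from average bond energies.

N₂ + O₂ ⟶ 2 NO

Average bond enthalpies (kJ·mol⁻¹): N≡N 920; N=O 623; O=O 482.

ΔH ≈ +156 kJ

Bonds broken (reactants):
  N≡N: 1 × 920 = 920
  O=O: 1 × 482 = 482
  Σ(broken) = 1402 kJ
Bonds formed (products):
  N=O: 2 × 623 = 1246
  Σ(formed) = 1246 kJ
ΔH = Σ(broken) − Σ(formed) = 1402 − 1246 = +156 kJ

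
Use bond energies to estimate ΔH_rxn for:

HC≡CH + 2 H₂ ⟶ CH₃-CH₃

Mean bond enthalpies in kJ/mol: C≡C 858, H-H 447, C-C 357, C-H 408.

Bonds broken (reactants):
  C≡C: 1 × 858 = 858
  C-H: 2 × 408 = 816
  H-H: 2 × 447 = 894
  Σ(broken) = 2568 kJ
Bonds formed (products):
  C-C: 1 × 357 = 357
  C-H: 6 × 408 = 2448
  Σ(formed) = 2805 kJ
ΔH = Σ(broken) − Σ(formed) = 2568 − 2805 = −237 kJ

ΔH ≈ −237 kJ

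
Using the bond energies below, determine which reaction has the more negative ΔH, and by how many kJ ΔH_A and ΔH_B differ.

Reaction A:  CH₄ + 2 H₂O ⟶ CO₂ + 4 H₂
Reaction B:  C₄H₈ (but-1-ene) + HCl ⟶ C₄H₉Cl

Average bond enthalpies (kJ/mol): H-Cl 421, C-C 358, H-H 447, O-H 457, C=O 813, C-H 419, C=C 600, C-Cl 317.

Reaction A:
  Bonds broken (reactants):
    C-H: 4 × 419 = 1676
    O-H: 4 × 457 = 1828
    Σ(broken) = 3504 kJ
  Bonds formed (products):
    C=O: 2 × 813 = 1626
    H-H: 4 × 447 = 1788
    Σ(formed) = 3414 kJ
  ΔH_A = 3504 − 3414 = +90 kJ
Reaction B:
  Bonds broken (reactants):
    C-C: 2 × 358 = 716
    C-H: 8 × 419 = 3352
    C=C: 1 × 600 = 600
    H-Cl: 1 × 421 = 421
    Σ(broken) = 5089 kJ
  Bonds formed (products):
    C-C: 3 × 358 = 1074
    C-Cl: 1 × 317 = 317
    C-H: 9 × 419 = 3771
    Σ(formed) = 5162 kJ
  ΔH_B = 5089 − 5162 = −73 kJ
ΔH_A − ΔH_B = +163 kJ, so reaction B has the more negative ΔH; |ΔH_A − ΔH_B| = 163 kJ.

Reaction B, by 163 kJ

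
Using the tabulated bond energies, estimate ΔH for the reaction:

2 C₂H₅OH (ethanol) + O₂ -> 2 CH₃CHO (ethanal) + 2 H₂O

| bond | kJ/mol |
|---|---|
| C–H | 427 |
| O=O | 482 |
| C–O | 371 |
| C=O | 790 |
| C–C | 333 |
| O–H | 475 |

ΔH ≈ −452 kJ

Bonds broken (reactants):
  C–C: 2 × 333 = 666
  C–H: 10 × 427 = 4270
  C–O: 2 × 371 = 742
  O–H: 2 × 475 = 950
  O=O: 1 × 482 = 482
  Σ(broken) = 7110 kJ
Bonds formed (products):
  C–C: 2 × 333 = 666
  C–H: 8 × 427 = 3416
  C=O: 2 × 790 = 1580
  O–H: 4 × 475 = 1900
  Σ(formed) = 7562 kJ
ΔH = Σ(broken) − Σ(formed) = 7110 − 7562 = −452 kJ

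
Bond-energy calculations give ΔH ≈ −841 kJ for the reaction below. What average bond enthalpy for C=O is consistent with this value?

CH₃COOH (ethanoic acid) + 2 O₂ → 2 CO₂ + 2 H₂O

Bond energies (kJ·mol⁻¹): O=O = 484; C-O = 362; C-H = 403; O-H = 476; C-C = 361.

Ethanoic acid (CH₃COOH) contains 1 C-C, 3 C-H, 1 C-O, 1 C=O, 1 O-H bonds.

D(C=O) ≈ 771 kJ/mol

Let D be the C=O bond energy.
Σ(broken) = 1×361 + 3×403 + 1×362 + 1×D + 1×476 + 2×484 = 3376 + D
Σ(formed) = 4×D + 4×476 = 1904 + 4D
ΔH = Σ(broken) − Σ(formed) = (3376 + D) − (1904 + 4D) = +1472 − 3D
Setting this equal to −841 kJ gives 3D = 2313, so D = 771 kJ/mol.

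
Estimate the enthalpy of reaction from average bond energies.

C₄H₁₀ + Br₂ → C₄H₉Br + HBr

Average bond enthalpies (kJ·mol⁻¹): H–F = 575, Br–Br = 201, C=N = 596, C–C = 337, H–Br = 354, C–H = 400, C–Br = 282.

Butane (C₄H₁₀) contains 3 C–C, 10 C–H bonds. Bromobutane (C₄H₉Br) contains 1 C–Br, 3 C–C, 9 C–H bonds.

ΔH ≈ −35 kJ

Bonds broken (reactants):
  Br–Br: 1 × 201 = 201
  C–C: 3 × 337 = 1011
  C–H: 10 × 400 = 4000
  Σ(broken) = 5212 kJ
Bonds formed (products):
  C–Br: 1 × 282 = 282
  C–C: 3 × 337 = 1011
  C–H: 9 × 400 = 3600
  H–Br: 1 × 354 = 354
  Σ(formed) = 5247 kJ
ΔH = Σ(broken) − Σ(formed) = 5212 − 5247 = −35 kJ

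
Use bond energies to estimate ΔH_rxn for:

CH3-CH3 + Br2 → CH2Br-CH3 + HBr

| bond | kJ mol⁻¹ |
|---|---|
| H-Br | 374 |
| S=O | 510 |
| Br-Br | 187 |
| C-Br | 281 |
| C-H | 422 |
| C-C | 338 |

ΔH ≈ −46 kJ

Bonds broken (reactants):
  Br-Br: 1 × 187 = 187
  C-C: 1 × 338 = 338
  C-H: 6 × 422 = 2532
  Σ(broken) = 3057 kJ
Bonds formed (products):
  C-Br: 1 × 281 = 281
  C-C: 1 × 338 = 338
  C-H: 5 × 422 = 2110
  H-Br: 1 × 374 = 374
  Σ(formed) = 3103 kJ
ΔH = Σ(broken) − Σ(formed) = 3057 − 3103 = −46 kJ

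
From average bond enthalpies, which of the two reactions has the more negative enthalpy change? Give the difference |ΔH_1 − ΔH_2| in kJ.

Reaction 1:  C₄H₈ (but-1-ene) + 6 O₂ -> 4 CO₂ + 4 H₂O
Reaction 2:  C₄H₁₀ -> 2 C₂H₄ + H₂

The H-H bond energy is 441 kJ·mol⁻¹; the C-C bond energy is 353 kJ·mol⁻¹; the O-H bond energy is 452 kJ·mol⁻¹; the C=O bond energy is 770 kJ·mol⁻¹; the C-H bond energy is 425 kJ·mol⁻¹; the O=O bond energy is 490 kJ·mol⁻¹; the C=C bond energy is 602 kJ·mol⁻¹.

Reaction 1:
  Bonds broken (reactants):
    C-C: 2 × 353 = 706
    C-H: 8 × 425 = 3400
    C=C: 1 × 602 = 602
    O=O: 6 × 490 = 2940
    Σ(broken) = 7648 kJ
  Bonds formed (products):
    C=O: 8 × 770 = 6160
    O-H: 8 × 452 = 3616
    Σ(formed) = 9776 kJ
  ΔH_1 = 7648 − 9776 = −2128 kJ
Reaction 2:
  Bonds broken (reactants):
    C-C: 3 × 353 = 1059
    C-H: 10 × 425 = 4250
    Σ(broken) = 5309 kJ
  Bonds formed (products):
    C-H: 8 × 425 = 3400
    C=C: 2 × 602 = 1204
    H-H: 1 × 441 = 441
    Σ(formed) = 5045 kJ
  ΔH_2 = 5309 − 5045 = +264 kJ
ΔH_1 − ΔH_2 = −2392 kJ, so reaction 1 has the more negative ΔH; |ΔH_1 − ΔH_2| = 2392 kJ.

Reaction 1, by 2392 kJ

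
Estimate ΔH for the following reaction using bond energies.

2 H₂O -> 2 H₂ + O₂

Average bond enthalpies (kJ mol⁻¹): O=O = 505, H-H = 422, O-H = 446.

Bonds broken (reactants):
  O-H: 4 × 446 = 1784
  Σ(broken) = 1784 kJ
Bonds formed (products):
  H-H: 2 × 422 = 844
  O=O: 1 × 505 = 505
  Σ(formed) = 1349 kJ
ΔH = Σ(broken) − Σ(formed) = 1784 − 1349 = +435 kJ

ΔH ≈ +435 kJ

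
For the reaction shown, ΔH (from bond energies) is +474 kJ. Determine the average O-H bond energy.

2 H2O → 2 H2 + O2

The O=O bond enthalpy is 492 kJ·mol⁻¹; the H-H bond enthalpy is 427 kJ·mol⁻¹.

Let D be the O-H bond energy.
Σ(broken) = 4×D = 4D
Σ(formed) = 2×427 + 1×492 = 1346
ΔH = Σ(broken) − Σ(formed) = (4D) − (1346) = −1346 + 4D
Setting this equal to +474 kJ gives 4D = 1820, so D = 455 kJ/mol.

D(O-H) ≈ 455 kJ/mol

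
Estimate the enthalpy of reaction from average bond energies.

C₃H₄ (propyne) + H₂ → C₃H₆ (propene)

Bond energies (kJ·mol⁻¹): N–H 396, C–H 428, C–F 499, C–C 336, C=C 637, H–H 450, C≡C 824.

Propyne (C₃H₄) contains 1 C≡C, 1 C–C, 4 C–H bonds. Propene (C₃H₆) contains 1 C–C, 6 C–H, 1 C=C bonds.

Bonds broken (reactants):
  C≡C: 1 × 824 = 824
  C–C: 1 × 336 = 336
  C–H: 4 × 428 = 1712
  H–H: 1 × 450 = 450
  Σ(broken) = 3322 kJ
Bonds formed (products):
  C–C: 1 × 336 = 336
  C–H: 6 × 428 = 2568
  C=C: 1 × 637 = 637
  Σ(formed) = 3541 kJ
ΔH = Σ(broken) − Σ(formed) = 3322 − 3541 = −219 kJ

ΔH ≈ −219 kJ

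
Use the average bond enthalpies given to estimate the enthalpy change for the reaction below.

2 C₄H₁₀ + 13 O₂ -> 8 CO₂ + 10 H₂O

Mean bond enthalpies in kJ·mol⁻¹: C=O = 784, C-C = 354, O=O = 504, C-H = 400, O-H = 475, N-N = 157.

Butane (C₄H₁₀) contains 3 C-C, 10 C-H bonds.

ΔH ≈ −5368 kJ

Bonds broken (reactants):
  C-C: 6 × 354 = 2124
  C-H: 20 × 400 = 8000
  O=O: 13 × 504 = 6552
  Σ(broken) = 16676 kJ
Bonds formed (products):
  C=O: 16 × 784 = 12544
  O-H: 20 × 475 = 9500
  Σ(formed) = 22044 kJ
ΔH = Σ(broken) − Σ(formed) = 16676 − 22044 = −5368 kJ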